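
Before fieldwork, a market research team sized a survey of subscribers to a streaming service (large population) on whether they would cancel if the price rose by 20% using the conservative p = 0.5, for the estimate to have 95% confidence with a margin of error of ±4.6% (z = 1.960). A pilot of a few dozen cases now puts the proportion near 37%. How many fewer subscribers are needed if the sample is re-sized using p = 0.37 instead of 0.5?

Conservative (p = 0.5): n = 1.960² × 0.25 / 0.046² ≈ 453.88 → 454.
Using p = 0.37: p(1−p) = 0.2331, so n = 1.960² × 0.2331 / 0.046² ≈ 423.19 → 424.
Reduction: 454 − 424 = 30.

30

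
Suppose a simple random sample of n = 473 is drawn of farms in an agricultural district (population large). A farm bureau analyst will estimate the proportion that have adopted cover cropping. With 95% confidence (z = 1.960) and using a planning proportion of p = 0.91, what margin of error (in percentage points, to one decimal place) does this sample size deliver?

SE(p̂) = √[p(1−p)/n] = √[0.0819/473] = 0.01316.
E = z × SE = 1.960 × 0.01316 = 0.02579, or 2.6 percentage points.

2.6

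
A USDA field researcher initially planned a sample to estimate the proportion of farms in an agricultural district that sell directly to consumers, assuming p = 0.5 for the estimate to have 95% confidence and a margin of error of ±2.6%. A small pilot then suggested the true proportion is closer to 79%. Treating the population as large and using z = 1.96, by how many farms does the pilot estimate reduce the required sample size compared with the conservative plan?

478

Conservative (p = 0.5): n = 1.96² × 0.25 / 0.026² ≈ 1420.71 → 1421.
Using p = 0.79: p(1−p) = 0.1659, so n = 1.96² × 0.1659 / 0.026² ≈ 942.78 → 943.
Reduction: 1421 − 943 = 478.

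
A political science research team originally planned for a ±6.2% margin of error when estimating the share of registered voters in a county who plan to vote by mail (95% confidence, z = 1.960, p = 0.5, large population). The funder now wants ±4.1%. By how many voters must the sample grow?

At ±6.2%: n = 1.960² × 0.2500 / 0.062² ≈ 249.84 → 250.
At ±4.1%: n = 1.960² × 0.2500 / 0.041² ≈ 571.33 → 572.
Additional respondents: 572 − 250 = 322.

322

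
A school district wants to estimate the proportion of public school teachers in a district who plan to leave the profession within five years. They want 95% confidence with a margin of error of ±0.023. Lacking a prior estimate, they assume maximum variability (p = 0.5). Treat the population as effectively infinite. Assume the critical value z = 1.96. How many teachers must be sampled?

1816

With p = 0.5, p(1−p) = 0.25.
n = z²·p(1−p)/E² = 1.96² × 0.2500 / 0.023² = 3.8416 × 0.2500 / 0.000529 ≈ 1815.50.
Rounding up gives n = 1816.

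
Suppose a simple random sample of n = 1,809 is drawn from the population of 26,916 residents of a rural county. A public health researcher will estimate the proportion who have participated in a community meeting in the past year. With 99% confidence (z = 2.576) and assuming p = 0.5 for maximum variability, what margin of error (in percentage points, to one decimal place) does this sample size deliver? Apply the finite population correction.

Finite-population factor: (N−n)/(N−1) = (26916−1809)/(26916−1) = 0.9328.
SE(p̂) = √[p(1−p)/n · (N−n)/(N−1)] = √[0.2500/1809 × 0.9328] = 0.01135.
E = z × SE = 2.576 × 0.01135 = 0.02925 ≈ 2.9 percentage points.

2.9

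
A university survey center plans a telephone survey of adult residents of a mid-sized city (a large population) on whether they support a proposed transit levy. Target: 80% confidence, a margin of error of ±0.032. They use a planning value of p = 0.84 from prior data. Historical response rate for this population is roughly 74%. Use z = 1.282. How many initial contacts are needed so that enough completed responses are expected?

Completed interviews needed: n₀ = 1.282² × 0.1344 / 0.032² ≈ 215.71 → 216.
At a 74% response rate, contacts needed = 216 / 0.74 ≈ 291.89 → 292.

292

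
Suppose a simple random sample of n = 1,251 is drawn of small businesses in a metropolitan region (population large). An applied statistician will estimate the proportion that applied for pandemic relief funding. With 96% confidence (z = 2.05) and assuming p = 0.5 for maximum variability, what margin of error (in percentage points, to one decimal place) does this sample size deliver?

SE(p̂) = √[p(1−p)/n] = √[0.2500/1251] = 0.01414.
E = z × SE = 2.05 × 0.01414 = 0.02898, or 2.9 percentage points.

2.9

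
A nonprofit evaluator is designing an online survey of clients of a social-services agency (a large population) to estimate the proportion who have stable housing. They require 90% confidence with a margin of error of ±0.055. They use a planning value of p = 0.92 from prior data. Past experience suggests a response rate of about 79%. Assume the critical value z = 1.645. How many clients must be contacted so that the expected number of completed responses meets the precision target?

84

Completed interviews needed: n₀ = 1.645² × 0.0736 / 0.055² ≈ 65.84 → 66.
At a 79% response rate, contacts needed = 66 / 0.79 ≈ 83.54 → 84.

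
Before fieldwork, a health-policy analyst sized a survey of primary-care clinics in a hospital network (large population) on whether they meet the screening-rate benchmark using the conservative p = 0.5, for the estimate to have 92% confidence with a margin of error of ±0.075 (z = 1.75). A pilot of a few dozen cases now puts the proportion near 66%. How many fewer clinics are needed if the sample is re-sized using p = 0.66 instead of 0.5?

Conservative (p = 0.5): n = 1.75² × 0.25 / 0.075² ≈ 136.11 → 137.
Using p = 0.66: p(1−p) = 0.2244, so n = 1.75² × 0.2244 / 0.075² ≈ 122.17 → 123.
Reduction: 137 − 123 = 14.

14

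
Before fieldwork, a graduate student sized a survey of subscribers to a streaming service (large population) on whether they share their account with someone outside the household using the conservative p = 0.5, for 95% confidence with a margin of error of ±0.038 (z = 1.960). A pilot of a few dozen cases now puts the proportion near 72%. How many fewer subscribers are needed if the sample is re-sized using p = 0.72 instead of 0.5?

129

Conservative (p = 0.5): n = 1.960² × 0.25 / 0.038² ≈ 665.10 → 666.
Using p = 0.72: p(1−p) = 0.2016, so n = 1.960² × 0.2016 / 0.038² ≈ 536.33 → 537.
Reduction: 666 − 537 = 129.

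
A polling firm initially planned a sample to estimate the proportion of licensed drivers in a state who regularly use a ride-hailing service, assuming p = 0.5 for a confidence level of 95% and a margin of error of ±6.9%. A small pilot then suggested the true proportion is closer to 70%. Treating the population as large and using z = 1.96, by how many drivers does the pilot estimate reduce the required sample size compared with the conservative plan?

32

Conservative (p = 0.5): n = 1.96² × 0.25 / 0.069² ≈ 201.72 → 202.
Using p = 0.70: p(1−p) = 0.2100, so n = 1.96² × 0.2100 / 0.069² ≈ 169.45 → 170.
Reduction: 202 − 170 = 32.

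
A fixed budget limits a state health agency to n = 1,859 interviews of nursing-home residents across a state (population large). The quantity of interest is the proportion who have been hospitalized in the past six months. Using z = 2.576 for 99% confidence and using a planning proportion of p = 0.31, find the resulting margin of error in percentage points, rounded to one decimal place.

2.8

SE(p̂) = √[p(1−p)/n] = √[0.2139/1859] = 0.01073.
E = z × SE = 2.576 × 0.01073 = 0.02763, or 2.8 percentage points.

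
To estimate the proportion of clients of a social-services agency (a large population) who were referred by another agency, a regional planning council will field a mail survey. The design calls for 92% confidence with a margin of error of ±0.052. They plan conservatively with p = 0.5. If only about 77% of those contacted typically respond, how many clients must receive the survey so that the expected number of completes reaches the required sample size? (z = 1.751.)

Completed interviews needed: n₀ = 1.751² × 0.2500 / 0.052² ≈ 283.47 → 284.
At a 77% response rate, contacts needed = 284 / 0.77 ≈ 368.83 → 369.

369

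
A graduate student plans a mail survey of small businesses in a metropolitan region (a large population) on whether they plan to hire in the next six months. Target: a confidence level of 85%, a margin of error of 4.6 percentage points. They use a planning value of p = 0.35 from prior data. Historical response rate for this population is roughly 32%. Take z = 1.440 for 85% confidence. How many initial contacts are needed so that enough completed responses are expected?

697

Completed interviews needed: n₀ = 1.440² × 0.2275 / 0.046² ≈ 222.94 → 223.
At a 32% response rate, contacts needed = 223 / 0.32 ≈ 696.88 → 697.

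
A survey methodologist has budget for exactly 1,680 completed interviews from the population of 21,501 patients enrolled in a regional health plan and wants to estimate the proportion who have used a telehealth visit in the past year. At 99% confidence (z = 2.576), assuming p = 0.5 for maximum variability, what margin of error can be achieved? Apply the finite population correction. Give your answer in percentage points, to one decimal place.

Finite-population factor: (N−n)/(N−1) = (21501−1680)/(21501−1) = 0.9219.
SE(p̂) = √[p(1−p)/n · (N−n)/(N−1)] = √[0.2500/1680 × 0.9219] = 0.01171.
E = z × SE = 2.576 × 0.01171 = 0.03017 ≈ 3.0 percentage points.

3.0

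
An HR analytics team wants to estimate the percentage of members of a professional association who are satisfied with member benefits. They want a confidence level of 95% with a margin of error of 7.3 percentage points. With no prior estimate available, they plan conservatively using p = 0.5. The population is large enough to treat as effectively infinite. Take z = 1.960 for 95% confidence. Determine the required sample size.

181

With p = 0.5, p(1−p) = 0.25.
n = z²·p(1−p)/E² = 1.960² × 0.2500 / 0.073² = 3.8416 × 0.2500 / 0.005329 ≈ 180.22.
Rounding up gives n = 181.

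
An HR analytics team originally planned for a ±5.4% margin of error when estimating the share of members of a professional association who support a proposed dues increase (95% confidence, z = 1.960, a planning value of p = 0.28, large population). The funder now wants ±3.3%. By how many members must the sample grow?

446

At ±5.4%: n = 1.960² × 0.2016 / 0.054² ≈ 265.59 → 266.
At ±3.3%: n = 1.960² × 0.2016 / 0.033² ≈ 711.17 → 712.
Additional respondents: 712 − 266 = 446.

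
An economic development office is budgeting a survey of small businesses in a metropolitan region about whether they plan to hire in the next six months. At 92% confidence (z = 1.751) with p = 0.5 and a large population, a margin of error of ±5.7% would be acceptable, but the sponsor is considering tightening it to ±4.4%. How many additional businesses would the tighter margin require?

160

At ±5.7%: n = 1.751² × 0.2500 / 0.057² ≈ 235.92 → 236.
At ±4.4%: n = 1.751² × 0.2500 / 0.044² ≈ 395.92 → 396.
Additional respondents: 396 − 236 = 160.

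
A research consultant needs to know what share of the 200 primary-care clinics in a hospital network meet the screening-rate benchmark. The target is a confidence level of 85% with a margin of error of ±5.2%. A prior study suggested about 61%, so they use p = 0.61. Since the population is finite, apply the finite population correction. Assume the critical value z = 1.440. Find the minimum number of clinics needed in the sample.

96

Unadjusted: n₀ = 1.440² × 0.61 × 0.39 / 0.052² ≈ 182.44, so n₀ = 183.
Finite population correction with N = 200: n = n₀ / (1 + (n₀−1)/N) = 183 / (1 + 182/200) = 183 / 1.9100 ≈ 95.81.
Rounding up, n = 96.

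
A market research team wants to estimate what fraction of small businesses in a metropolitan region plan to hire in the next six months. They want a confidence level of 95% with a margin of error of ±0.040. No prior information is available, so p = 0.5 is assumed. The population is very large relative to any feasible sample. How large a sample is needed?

For 95% confidence, z = 1.96.
With p = 0.5, p(1−p) = 0.25.
n = z²·p(1−p)/E² = 1.96² × 0.2500 / 0.040² = 3.8416 × 0.2500 / 0.001600 ≈ 600.25.
Rounding up gives n = 601.

601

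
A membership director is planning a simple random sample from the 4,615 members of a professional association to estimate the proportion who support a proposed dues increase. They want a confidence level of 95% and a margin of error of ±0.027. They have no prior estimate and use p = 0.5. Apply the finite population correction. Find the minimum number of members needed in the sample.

1026

For 95% confidence, z = 1.960.
Unadjusted: n₀ = 1.960² × 0.50 × 0.50 / 0.027² ≈ 1317.42, so n₀ = 1318.
Finite population correction with N = 4,615: n = n₀ / (1 + (n₀−1)/N) = 1318 / (1 + 1317/4615) = 1318 / 1.2854 ≈ 1025.38.
Rounding up, n = 1026.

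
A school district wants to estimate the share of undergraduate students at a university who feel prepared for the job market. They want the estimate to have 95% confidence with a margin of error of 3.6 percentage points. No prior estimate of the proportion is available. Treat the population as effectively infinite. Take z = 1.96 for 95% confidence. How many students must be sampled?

742

With no prior estimate, use p = 0.5, giving p(1−p) = 0.25.
n = z²·p(1−p)/E² = 1.96² × 0.2500 / 0.036² = 3.8416 × 0.2500 / 0.001296 ≈ 741.05.
Rounding up gives n = 742.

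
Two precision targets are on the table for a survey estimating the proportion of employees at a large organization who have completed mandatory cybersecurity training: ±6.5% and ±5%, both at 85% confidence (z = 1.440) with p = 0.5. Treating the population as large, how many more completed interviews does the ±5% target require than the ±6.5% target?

85

At ±6.5%: n = 1.440² × 0.2500 / 0.065² ≈ 122.70 → 123.
At ±5%: n = 1.440² × 0.2500 / 0.050² ≈ 207.36 → 208.
Additional respondents: 208 − 123 = 85.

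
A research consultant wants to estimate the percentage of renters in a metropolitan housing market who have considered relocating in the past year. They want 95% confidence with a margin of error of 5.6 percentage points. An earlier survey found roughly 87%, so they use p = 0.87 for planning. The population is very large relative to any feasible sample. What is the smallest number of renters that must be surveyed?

For 95% confidence, z = 1.960.
With p = 0.87, p(1−p) = 0.1131.
n = z²·p(1−p)/E² = 1.960² × 0.1131 / 0.056² = 3.8416 × 0.1131 / 0.003136 ≈ 138.55.
Rounding up gives n = 139.

139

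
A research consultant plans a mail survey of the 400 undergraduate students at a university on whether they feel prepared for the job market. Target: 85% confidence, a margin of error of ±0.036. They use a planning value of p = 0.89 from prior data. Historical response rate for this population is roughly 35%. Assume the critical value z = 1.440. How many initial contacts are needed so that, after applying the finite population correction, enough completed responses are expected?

323

Completed interviews needed (unadjusted): n₀ = 1.440² × 0.0979 / 0.036² ≈ 156.64 → 157.
FPC for N = 400: n = 157 / (1 + 156/400) = 157 / 1.3900 ≈ 112.95 → 113.
At a 35% response rate, contacts needed = 113 / 0.35 ≈ 322.86 → 323.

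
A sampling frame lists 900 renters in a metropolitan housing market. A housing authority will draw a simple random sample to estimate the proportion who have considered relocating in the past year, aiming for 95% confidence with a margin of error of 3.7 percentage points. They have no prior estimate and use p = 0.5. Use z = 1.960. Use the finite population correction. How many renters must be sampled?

395

Unadjusted: n₀ = 1.960² × 0.50 × 0.50 / 0.037² ≈ 701.53, so n₀ = 702.
Finite population correction with N = 900: n = n₀ / (1 + (n₀−1)/N) = 702 / (1 + 701/900) = 702 / 1.7789 ≈ 394.63.
Rounding up, n = 395.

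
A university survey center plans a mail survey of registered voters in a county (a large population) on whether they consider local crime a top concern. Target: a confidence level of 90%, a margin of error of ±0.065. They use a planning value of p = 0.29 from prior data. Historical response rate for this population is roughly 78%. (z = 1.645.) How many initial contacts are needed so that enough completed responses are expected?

Completed interviews needed: n₀ = 1.645² × 0.2059 / 0.065² ≈ 131.87 → 132.
At a 78% response rate, contacts needed = 132 / 0.78 ≈ 169.23 → 170.

170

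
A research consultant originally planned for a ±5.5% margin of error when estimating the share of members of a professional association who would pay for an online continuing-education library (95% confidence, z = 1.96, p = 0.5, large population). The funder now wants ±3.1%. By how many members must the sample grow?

682

At ±5.5%: n = 1.96² × 0.2500 / 0.055² ≈ 317.49 → 318.
At ±3.1%: n = 1.96² × 0.2500 / 0.031² ≈ 999.38 → 1000.
Additional respondents: 1000 − 318 = 682.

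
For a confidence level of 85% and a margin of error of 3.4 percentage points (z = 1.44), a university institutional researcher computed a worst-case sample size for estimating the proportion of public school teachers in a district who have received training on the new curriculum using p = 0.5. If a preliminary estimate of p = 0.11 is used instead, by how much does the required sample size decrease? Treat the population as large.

Conservative (p = 0.5): n = 1.44² × 0.25 / 0.034² ≈ 448.44 → 449.
Using p = 0.11: p(1−p) = 0.0979, so n = 1.44² × 0.0979 / 0.034² ≈ 175.61 → 176.
Reduction: 449 − 176 = 273.

273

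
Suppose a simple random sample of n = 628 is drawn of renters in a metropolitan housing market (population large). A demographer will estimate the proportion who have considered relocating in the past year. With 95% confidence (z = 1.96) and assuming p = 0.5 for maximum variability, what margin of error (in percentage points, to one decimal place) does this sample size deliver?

SE(p̂) = √[p(1−p)/n] = √[0.2500/628] = 0.01995.
E = z × SE = 1.96 × 0.01995 = 0.03911, or 3.9 percentage points.

3.9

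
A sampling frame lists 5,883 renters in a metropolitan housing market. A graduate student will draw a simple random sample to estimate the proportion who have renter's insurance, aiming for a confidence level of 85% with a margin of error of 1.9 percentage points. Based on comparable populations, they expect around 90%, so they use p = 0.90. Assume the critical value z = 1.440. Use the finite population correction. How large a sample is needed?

Unadjusted: n₀ = 1.440² × 0.90 × 0.10 / 0.019² ≈ 516.96, so n₀ = 517.
Finite population correction with N = 5,883: n = n₀ / (1 + (n₀−1)/N) = 517 / (1 + 516/5883) = 517 / 1.0877 ≈ 475.31.
Rounding up, n = 476.

476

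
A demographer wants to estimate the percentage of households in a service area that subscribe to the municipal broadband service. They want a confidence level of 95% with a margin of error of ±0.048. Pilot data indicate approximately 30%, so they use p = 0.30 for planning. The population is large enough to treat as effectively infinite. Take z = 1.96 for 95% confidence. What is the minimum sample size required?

With p = 0.30, p(1−p) = 0.2100.
n = z²·p(1−p)/E² = 1.96² × 0.2100 / 0.048² = 3.8416 × 0.2100 / 0.002304 ≈ 350.15.
Rounding up gives n = 351.

351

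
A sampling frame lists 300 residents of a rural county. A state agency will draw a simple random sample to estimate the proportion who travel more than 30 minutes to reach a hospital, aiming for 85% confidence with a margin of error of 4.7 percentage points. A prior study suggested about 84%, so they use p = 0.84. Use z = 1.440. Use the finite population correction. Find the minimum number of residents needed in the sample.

Unadjusted: n₀ = 1.440² × 0.84 × 0.16 / 0.047² ≈ 126.16, so n₀ = 127.
Finite population correction with N = 300: n = n₀ / (1 + (n₀−1)/N) = 127 / (1 + 126/300) = 127 / 1.4200 ≈ 89.44.
Rounding up, n = 90.

90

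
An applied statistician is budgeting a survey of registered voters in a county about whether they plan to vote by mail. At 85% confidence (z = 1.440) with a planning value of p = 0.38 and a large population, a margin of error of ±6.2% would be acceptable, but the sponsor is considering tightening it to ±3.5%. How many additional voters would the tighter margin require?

At ±6.2%: n = 1.440² × 0.2356 / 0.062² ≈ 127.09 → 128.
At ±3.5%: n = 1.440² × 0.2356 / 0.035² ≈ 398.81 → 399.
Additional respondents: 399 − 128 = 271.

271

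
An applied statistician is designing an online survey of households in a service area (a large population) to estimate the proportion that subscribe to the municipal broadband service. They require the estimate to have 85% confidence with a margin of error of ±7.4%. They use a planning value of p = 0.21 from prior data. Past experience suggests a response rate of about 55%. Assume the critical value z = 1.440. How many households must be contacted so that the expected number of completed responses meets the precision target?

Completed interviews needed: n₀ = 1.440² × 0.1659 / 0.074² ≈ 62.82 → 63.
At a 55% response rate, contacts needed = 63 / 0.55 ≈ 114.55 → 115.

115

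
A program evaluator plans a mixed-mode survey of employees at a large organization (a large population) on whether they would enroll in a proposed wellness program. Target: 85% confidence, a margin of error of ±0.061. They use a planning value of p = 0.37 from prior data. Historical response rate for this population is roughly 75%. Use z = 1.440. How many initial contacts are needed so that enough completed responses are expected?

174

Completed interviews needed: n₀ = 1.440² × 0.2331 / 0.061² ≈ 129.90 → 130.
At a 75% response rate, contacts needed = 130 / 0.75 ≈ 173.33 → 174.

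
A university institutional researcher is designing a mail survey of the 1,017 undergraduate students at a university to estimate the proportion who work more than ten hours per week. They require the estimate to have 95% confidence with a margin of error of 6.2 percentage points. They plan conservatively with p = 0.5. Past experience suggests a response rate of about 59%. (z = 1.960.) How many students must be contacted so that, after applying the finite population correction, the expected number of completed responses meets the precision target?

Completed interviews needed (unadjusted): n₀ = 1.960² × 0.2500 / 0.062² ≈ 249.84 → 250.
FPC for N = 1,017: n = 250 / (1 + 249/1017) = 250 / 1.2448 ≈ 200.83 → 201.
At a 59% response rate, contacts needed = 201 / 0.59 ≈ 340.68 → 341.

341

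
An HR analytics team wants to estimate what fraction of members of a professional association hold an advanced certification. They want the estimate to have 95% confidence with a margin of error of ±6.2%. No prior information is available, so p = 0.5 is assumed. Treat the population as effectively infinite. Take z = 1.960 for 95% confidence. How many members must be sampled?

With p = 0.5, p(1−p) = 0.25.
n = z²·p(1−p)/E² = 1.960² × 0.2500 / 0.062² = 3.8416 × 0.2500 / 0.003844 ≈ 249.84.
Rounding up gives n = 250.

250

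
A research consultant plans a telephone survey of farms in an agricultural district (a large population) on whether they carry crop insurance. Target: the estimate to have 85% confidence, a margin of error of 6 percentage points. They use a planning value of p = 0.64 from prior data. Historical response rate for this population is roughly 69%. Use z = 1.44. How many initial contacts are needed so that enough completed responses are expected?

193

Completed interviews needed: n₀ = 1.44² × 0.2304 / 0.060² ≈ 132.71 → 133.
At a 69% response rate, contacts needed = 133 / 0.69 ≈ 192.75 → 193.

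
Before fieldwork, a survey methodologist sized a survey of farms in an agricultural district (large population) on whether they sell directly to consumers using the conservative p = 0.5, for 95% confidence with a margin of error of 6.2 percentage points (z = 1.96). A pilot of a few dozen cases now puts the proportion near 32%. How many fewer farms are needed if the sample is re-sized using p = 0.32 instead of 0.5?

Conservative (p = 0.5): n = 1.96² × 0.25 / 0.062² ≈ 249.84 → 250.
Using p = 0.32: p(1−p) = 0.2176, so n = 1.96² × 0.2176 / 0.062² ≈ 217.46 → 218.
Reduction: 250 − 218 = 32.

32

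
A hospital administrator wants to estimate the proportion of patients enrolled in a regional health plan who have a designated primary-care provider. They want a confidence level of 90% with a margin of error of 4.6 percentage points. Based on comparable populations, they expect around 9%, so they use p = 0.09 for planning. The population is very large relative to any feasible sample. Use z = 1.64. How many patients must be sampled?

105

With p = 0.09, p(1−p) = 0.0819.
n = z²·p(1−p)/E² = 1.64² × 0.0819 / 0.046² = 2.6896 × 0.0819 / 0.002116 ≈ 104.10.
Rounding up gives n = 105.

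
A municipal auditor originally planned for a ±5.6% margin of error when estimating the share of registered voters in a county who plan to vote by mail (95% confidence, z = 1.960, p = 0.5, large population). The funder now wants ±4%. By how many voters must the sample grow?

At ±5.6%: n = 1.960² × 0.2500 / 0.056² ≈ 306.25 → 307.
At ±4%: n = 1.960² × 0.2500 / 0.040² ≈ 600.25 → 601.
Additional respondents: 601 − 307 = 294.

294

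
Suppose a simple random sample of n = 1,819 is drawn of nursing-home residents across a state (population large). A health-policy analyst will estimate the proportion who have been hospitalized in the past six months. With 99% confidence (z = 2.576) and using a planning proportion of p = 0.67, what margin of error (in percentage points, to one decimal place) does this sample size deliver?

SE(p̂) = √[p(1−p)/n] = √[0.2211/1819] = 0.01102.
E = z × SE = 2.576 × 0.01102 = 0.02840, or 2.8 percentage points.

2.8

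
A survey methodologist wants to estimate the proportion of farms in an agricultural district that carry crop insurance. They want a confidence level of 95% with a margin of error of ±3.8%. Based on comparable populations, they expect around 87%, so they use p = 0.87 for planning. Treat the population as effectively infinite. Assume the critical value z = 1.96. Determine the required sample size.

301

With p = 0.87, p(1−p) = 0.1131.
n = z²·p(1−p)/E² = 1.96² × 0.1131 / 0.038² = 3.8416 × 0.1131 / 0.001444 ≈ 300.89.
Rounding up gives n = 301.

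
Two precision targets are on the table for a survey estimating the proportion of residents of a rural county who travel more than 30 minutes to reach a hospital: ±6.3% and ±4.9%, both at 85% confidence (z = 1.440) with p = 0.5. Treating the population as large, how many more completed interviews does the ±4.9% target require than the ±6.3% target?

At ±6.3%: n = 1.440² × 0.2500 / 0.063² ≈ 130.61 → 131.
At ±4.9%: n = 1.440² × 0.2500 / 0.049² ≈ 215.91 → 216.
Additional respondents: 216 − 131 = 85.

85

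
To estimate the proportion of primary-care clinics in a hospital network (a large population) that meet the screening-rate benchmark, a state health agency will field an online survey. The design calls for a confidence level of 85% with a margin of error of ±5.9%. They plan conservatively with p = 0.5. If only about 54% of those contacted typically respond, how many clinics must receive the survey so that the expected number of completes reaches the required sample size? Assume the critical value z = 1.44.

276

Completed interviews needed: n₀ = 1.44² × 0.2500 / 0.059² ≈ 148.92 → 149.
At a 54% response rate, contacts needed = 149 / 0.54 ≈ 275.93 → 276.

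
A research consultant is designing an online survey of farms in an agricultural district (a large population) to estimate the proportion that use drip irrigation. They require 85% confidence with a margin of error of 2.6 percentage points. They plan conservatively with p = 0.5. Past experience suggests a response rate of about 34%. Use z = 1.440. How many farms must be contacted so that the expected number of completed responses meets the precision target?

Completed interviews needed: n₀ = 1.440² × 0.2500 / 0.026² ≈ 766.86 → 767.
At a 34% response rate, contacts needed = 767 / 0.34 ≈ 2255.88 → 2256.

2256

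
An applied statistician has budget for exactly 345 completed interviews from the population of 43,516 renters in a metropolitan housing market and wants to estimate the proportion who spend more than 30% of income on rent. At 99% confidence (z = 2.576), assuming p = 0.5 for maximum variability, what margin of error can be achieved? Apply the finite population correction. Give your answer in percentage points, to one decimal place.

Finite-population factor: (N−n)/(N−1) = (43516−345)/(43516−1) = 0.9921.
SE(p̂) = √[p(1−p)/n · (N−n)/(N−1)] = √[0.2500/345 × 0.9921] = 0.02681.
E = z × SE = 2.576 × 0.02681 = 0.06907 ≈ 6.9 percentage points.

6.9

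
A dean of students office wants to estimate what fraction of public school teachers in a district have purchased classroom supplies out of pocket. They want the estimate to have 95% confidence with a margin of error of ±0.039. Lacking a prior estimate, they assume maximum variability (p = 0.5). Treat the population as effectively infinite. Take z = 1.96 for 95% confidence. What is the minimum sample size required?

With p = 0.5, p(1−p) = 0.25.
n = z²·p(1−p)/E² = 1.96² × 0.2500 / 0.039² = 3.8416 × 0.2500 / 0.001521 ≈ 631.43.
Rounding up gives n = 632.

632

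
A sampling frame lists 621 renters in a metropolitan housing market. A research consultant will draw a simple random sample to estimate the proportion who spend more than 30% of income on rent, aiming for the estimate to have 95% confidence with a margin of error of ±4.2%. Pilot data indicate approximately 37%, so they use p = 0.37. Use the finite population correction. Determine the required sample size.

For 95% confidence, z = 1.960.
Unadjusted: n₀ = 1.960² × 0.37 × 0.63 / 0.042² ≈ 507.64, so n₀ = 508.
Finite population correction with N = 621: n = n₀ / (1 + (n₀−1)/N) = 508 / (1 + 507/621) = 508 / 1.8164 ≈ 279.67.
Rounding up, n = 280.

280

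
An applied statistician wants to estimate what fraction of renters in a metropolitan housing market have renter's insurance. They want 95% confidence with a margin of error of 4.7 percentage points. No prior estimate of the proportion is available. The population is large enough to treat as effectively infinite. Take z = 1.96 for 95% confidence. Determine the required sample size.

With no prior estimate, use p = 0.5, giving p(1−p) = 0.25.
n = z²·p(1−p)/E² = 1.96² × 0.2500 / 0.047² = 3.8416 × 0.2500 / 0.002209 ≈ 434.77.
Rounding up gives n = 435.

435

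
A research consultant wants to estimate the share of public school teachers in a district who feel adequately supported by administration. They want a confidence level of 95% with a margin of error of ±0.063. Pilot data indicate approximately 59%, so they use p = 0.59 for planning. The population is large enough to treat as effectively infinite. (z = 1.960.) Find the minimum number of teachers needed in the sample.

235

With p = 0.59, p(1−p) = 0.2419.
n = z²·p(1−p)/E² = 1.960² × 0.2419 / 0.063² = 3.8416 × 0.2419 / 0.003969 ≈ 234.14.
Rounding up gives n = 235.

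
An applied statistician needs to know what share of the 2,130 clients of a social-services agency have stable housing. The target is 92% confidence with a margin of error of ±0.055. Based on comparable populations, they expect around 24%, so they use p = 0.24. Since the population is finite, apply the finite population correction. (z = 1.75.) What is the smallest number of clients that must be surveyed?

Unadjusted: n₀ = 1.75² × 0.24 × 0.76 / 0.055² ≈ 184.66, so n₀ = 185.
Finite population correction with N = 2,130: n = n₀ / (1 + (n₀−1)/N) = 185 / (1 + 184/2130) = 185 / 1.0864 ≈ 170.29.
Rounding up, n = 171.

171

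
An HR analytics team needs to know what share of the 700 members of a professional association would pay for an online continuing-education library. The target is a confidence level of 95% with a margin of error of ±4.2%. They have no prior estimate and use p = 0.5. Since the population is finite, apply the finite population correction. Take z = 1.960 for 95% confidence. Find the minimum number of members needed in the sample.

307

Unadjusted: n₀ = 1.960² × 0.50 × 0.50 / 0.042² ≈ 544.44, so n₀ = 545.
Finite population correction with N = 700: n = n₀ / (1 + (n₀−1)/N) = 545 / (1 + 544/700) = 545 / 1.7771 ≈ 306.67.
Rounding up, n = 307.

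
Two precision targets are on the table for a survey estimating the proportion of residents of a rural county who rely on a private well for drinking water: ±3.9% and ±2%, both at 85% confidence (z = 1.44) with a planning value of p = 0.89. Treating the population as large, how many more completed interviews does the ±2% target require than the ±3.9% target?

At ±3.9%: n = 1.44² × 0.0979 / 0.039² ≈ 133.47 → 134.
At ±2%: n = 1.44² × 0.0979 / 0.020² ≈ 507.51 → 508.
Additional respondents: 508 − 134 = 374.

374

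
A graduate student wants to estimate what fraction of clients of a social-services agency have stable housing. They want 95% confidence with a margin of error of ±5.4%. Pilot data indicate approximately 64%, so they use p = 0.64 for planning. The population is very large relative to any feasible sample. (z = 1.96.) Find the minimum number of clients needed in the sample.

With p = 0.64, p(1−p) = 0.2304.
n = z²·p(1−p)/E² = 1.96² × 0.2304 / 0.054² = 3.8416 × 0.2304 / 0.002916 ≈ 303.53.
Rounding up gives n = 304.

304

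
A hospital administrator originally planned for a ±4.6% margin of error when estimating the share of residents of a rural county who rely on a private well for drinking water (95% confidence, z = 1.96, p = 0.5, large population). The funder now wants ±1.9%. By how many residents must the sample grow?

At ±4.6%: n = 1.96² × 0.2500 / 0.046² ≈ 453.88 → 454.
At ±1.9%: n = 1.96² × 0.2500 / 0.019² ≈ 2660.39 → 2661.
Additional respondents: 2661 − 454 = 2207.

2207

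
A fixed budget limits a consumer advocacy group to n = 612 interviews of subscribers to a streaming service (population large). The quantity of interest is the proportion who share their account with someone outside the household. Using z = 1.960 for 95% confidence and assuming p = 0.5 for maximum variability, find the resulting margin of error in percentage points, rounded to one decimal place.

4.0

SE(p̂) = √[p(1−p)/n] = √[0.2500/612] = 0.02021.
E = z × SE = 1.960 × 0.02021 = 0.03961, or 4.0 percentage points.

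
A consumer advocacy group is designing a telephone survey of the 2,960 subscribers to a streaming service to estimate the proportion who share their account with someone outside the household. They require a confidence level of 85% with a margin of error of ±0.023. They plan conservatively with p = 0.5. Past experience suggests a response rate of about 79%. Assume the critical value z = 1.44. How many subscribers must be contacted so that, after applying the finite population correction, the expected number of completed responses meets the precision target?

Completed interviews needed (unadjusted): n₀ = 1.44² × 0.2500 / 0.023² ≈ 979.96 → 980.
FPC for N = 2,960: n = 980 / (1 + 979/2960) = 980 / 1.3307 ≈ 736.43 → 737.
At a 79% response rate, contacts needed = 737 / 0.79 ≈ 932.91 → 933.

933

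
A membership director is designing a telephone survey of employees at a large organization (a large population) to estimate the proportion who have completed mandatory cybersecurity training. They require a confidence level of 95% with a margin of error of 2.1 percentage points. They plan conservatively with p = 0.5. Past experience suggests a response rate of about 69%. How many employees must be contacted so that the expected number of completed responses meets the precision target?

3157

For 95% confidence, z = 1.96.
Completed interviews needed: n₀ = 1.96² × 0.2500 / 0.021² ≈ 2177.78 → 2178.
At a 69% response rate, contacts needed = 2178 / 0.69 ≈ 3156.52 → 3157.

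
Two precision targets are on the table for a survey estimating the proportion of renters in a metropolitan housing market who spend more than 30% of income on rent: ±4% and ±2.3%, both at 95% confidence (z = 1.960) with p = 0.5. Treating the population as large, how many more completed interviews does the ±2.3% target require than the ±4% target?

At ±4%: n = 1.960² × 0.2500 / 0.040² ≈ 600.25 → 601.
At ±2.3%: n = 1.960² × 0.2500 / 0.023² ≈ 1815.50 → 1816.
Additional respondents: 1816 − 601 = 1215.

1215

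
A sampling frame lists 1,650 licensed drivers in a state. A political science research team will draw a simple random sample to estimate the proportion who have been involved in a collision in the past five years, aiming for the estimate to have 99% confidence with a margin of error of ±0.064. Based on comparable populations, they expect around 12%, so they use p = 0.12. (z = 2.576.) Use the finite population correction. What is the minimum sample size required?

Unadjusted: n₀ = 2.576² × 0.12 × 0.88 / 0.064² ≈ 171.08, so n₀ = 172.
Finite population correction with N = 1,650: n = n₀ / (1 + (n₀−1)/N) = 172 / (1 + 171/1650) = 172 / 1.1036 ≈ 155.85.
Rounding up, n = 156.

156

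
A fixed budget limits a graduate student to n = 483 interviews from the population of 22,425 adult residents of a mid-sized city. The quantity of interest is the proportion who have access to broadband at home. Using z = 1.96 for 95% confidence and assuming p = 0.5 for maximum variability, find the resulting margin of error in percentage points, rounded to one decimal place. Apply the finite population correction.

4.4

Finite-population factor: (N−n)/(N−1) = (22425−483)/(22425−1) = 0.9785.
SE(p̂) = √[p(1−p)/n · (N−n)/(N−1)] = √[0.2500/483 × 0.9785] = 0.02250.
E = z × SE = 1.96 × 0.02250 = 0.04411 ≈ 4.4 percentage points.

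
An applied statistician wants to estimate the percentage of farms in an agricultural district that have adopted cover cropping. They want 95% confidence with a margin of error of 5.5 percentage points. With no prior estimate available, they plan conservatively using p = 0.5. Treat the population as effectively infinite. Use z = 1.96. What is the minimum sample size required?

With p = 0.5, p(1−p) = 0.25.
n = z²·p(1−p)/E² = 1.96² × 0.2500 / 0.055² = 3.8416 × 0.2500 / 0.003025 ≈ 317.49.
Rounding up gives n = 318.

318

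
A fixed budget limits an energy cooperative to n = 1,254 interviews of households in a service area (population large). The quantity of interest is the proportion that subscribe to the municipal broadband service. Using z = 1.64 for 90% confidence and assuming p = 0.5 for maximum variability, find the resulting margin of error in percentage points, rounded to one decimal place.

SE(p̂) = √[p(1−p)/n] = √[0.2500/1254] = 0.01412.
E = z × SE = 1.64 × 0.01412 = 0.02316, or 2.3 percentage points.

2.3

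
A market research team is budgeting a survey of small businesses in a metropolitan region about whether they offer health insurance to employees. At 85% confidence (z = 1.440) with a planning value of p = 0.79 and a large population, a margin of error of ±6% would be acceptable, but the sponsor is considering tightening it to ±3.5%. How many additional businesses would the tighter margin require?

At ±6%: n = 1.440² × 0.1659 / 0.060² ≈ 95.56 → 96.
At ±3.5%: n = 1.440² × 0.1659 / 0.035² ≈ 280.82 → 281.
Additional respondents: 281 − 96 = 185.

185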